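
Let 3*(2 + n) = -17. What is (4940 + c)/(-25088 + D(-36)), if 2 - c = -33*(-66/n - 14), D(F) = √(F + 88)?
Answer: -687248128/3619094229 - 54787*√13/3619094229 ≈ -0.18995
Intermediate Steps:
n = -23/3 (n = -2 + (⅓)*(-17) = -2 - 17/3 = -23/3 ≈ -7.6667)
D(F) = √(88 + F)
c = -4046/23 (c = 2 - (-33)*(-66/(-23/3) - 14) = 2 - (-33)*(-66*(-3/23) - 14) = 2 - (-33)*(198/23 - 14) = 2 - (-33)*(-124)/23 = 2 - 1*4092/23 = 2 - 4092/23 = -4046/23 ≈ -175.91)
(4940 + c)/(-25088 + D(-36)) = (4940 - 4046/23)/(-25088 + √(88 - 36)) = 109574/(23*(-25088 + √52)) = 109574/(23*(-25088 + 2*√13))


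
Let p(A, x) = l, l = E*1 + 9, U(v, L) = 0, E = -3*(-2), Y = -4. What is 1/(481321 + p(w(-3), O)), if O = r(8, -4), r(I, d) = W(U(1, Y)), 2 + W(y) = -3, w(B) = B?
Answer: 1/481336 ≈ 2.0776e-6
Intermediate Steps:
E = 6
W(y) = -5 (W(y) = -2 - 3 = -5)
r(I, d) = -5
O = -5
l = 15 (l = 6*1 + 9 = 6 + 9 = 15)
p(A, x) = 15
1/(481321 + p(w(-3), O)) = 1/(481321 + 15) = 1/481336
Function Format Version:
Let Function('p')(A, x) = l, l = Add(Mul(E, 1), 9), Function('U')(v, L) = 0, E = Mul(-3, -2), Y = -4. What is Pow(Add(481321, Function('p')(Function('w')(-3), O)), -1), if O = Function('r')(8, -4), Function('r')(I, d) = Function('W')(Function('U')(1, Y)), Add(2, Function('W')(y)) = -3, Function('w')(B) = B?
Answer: Rational(1, 481336) ≈ 2.0776e-6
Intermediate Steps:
E = 6
Function('W')(y) = -5 (Function('W')(y) = Add(-2, -3) = -5)
Function('r')(I, d) = -5
O = -5
l = 15 (l = Add(Mul(6, 1), 9) = Add(6, 9) = 15)
Function('p')(A, x) = 15
Pow(Add(481321, Function('p')(Function('w')(-3), O)), -1) = Pow(Add(481321, 15), -1) = Pow(481336, -1) = Rational(1, 481336)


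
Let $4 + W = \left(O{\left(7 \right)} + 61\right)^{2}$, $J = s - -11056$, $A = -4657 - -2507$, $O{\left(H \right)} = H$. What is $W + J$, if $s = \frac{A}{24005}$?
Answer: $\frac{75260046}{4801} \approx 15676.0$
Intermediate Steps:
$A = -2150$ ($A = -4657 + 2507 = -2150$)
$s = - \frac{430}{4801}$ ($s = - \frac{2150}{24005} = \left(-2150\right) \frac{1}{24005} = - \frac{430}{4801} \approx -0.089565$)
$J = \frac{53079426}{4801}$ ($J = - \frac{430}{4801} - -11056 = - \frac{430}{4801} + 11056 = \frac{53079426}{4801} \approx 11056.0$)
$W = 4620$ ($W = -4 + \left(7 + 61\right)^{2} = -4 + 68^{2} = -4 + 4624 = 4620$)
$W + J = 4620 + \frac{53079426}{4801} = \frac{75260046}{4801}$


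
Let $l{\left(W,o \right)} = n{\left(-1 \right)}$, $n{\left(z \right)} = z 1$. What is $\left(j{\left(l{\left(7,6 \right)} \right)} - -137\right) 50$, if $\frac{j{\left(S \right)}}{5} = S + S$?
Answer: $6350$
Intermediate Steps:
$n{\left(z \right)} = z$
$l{\left(W,o \right)} = -1$
$j{\left(S \right)} = 10 S$ ($j{\left(S \right)} = 5 \left(S + S\right) = 5 \cdot 2 S = 10 S$)
$\left(j{\left(l{\left(7,6 \right)} \right)} - -137\right) 50 = \left(10 \left(-1\right) - -137\right) 50 = \left(-10 + \left(-7 + 144\right)\right) 50 = \left(-10 + 137\right) 50 = 127 \cdot 50 = 6350$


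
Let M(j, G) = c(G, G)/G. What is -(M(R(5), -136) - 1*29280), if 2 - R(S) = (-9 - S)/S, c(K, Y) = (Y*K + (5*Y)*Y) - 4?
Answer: 1023263/34 ≈ 30096.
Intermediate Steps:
c(K, Y) = -4 + 5*Y² + K*Y (c(K, Y) = (K*Y + 5*Y²) - 4 = (5*Y² + K*Y) - 4 = -4 + 5*Y² + K*Y)
R(S) = 2 - (-9 - S)/S
M(j, G) = (-4 + 6*G²)/G (M(j, G) = (-4 + 5*G² + G*G)/G = (-4 + 5*G² + G²)/G = (-4 + 6*G²)/G)
-(M(R(5), -136) - 1*29280) = -((-4/(-136) + 6*(-136)) - 1*29280) = -((-4*(-1/136) - 816) - 29280) = -((1/34 - 816) - 29280) = -(-27743/34 - 29280) = -1*(-1023263/34) = 1023263/34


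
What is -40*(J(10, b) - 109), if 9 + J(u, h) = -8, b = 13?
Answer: 5040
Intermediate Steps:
J(u, h) = -17 (J(u, h) = -9 - 8 = -17)
-40*(J(10, b) - 109) = -40*(-17 - 109) = -40*(-126) = 5040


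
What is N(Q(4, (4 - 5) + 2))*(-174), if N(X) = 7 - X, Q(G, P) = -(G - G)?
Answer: -1218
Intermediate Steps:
Q(G, P) = 0 (Q(G, P) = -1*0 = 0)
N(Q(4, (4 - 5) + 2))*(-174) = (7 - 1*0)*(-174) = (7 + 0)*(-174) = 7*(-174) = -1218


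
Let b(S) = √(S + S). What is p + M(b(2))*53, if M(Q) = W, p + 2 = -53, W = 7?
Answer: 316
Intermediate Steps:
p = -55 (p = -2 - 53 = -55)
b(S) = √2*√S (b(S) = √(2*S) = √2*√S)
M(Q) = 7
p + M(b(2))*53 = -55 + 7*53 = -55 + 371 = 316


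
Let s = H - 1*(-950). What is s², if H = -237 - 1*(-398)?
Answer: 1234321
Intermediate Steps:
H = 161 (H = -237 + 398 = 161)
s = 1111 (s = 161 - 1*(-950) = 161 + 950 = 1111)
s² = 1111² = 1234321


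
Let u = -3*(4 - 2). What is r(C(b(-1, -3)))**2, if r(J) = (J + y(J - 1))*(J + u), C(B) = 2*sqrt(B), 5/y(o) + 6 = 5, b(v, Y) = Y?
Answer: -1128 - 792*I*sqrt(3) ≈ -1128.0 - 1371.8*I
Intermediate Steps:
u = -6 (u = -3*2 = -6)
y(o) = -5 (y(o) = 5/(-6 + 5) = 5/(-1) = 5*(-1) = -5)
r(J) = (-6 + J)*(-5 + J) (r(J) = (J - 5)*(J - 6) = (-5 + J)*(-6 + J) = (-6 + J)*(-5 + J))
r(C(b(-1, -3)))**2 = (30 + (2*sqrt(-3))**2 - 22*sqrt(-3))**2 = (30 + (2*(I*sqrt(3)))**2 - 22*I*sqrt(3))**2 = (30 + (2*I*sqrt(3))**2 - 22*I*sqrt(3))**2 = (30 - 12 - 22*I*sqrt(3))**2 = (18 - 22*I*sqrt(3))**2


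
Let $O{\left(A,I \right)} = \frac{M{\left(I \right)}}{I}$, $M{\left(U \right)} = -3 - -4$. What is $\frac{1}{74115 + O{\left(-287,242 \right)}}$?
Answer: $\frac{242}{17935831} \approx 1.3493 \cdot 10^{-5}$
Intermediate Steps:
$M{\left(U \right)} = 1$ ($M{\left(U \right)} = -3 + 4 = 1$)
$O{\left(A,I \right)} = \frac{1}{I}$ ($O{\left(A,I \right)} = 1 \frac{1}{I} = \frac{1}{I}$)
$\frac{1}{74115 + O{\left(-287,242 \right)}} = \frac{1}{74115 + \frac{1}{242}} = \frac{1}{\frac{17935831}{242}} = \frac{242}{17935831}$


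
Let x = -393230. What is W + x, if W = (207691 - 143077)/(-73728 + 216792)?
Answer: -9376165351/23844 ≈ -3.9323e+5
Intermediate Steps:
W = 10769/23844 (W = 64614/143064 = 64614*(1/143064) = 10769/23844 ≈ 0.45164)
W + x = 10769/23844 - 393230 = -9376165351/23844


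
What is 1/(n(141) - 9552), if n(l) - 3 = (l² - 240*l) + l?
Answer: -1/23367 ≈ -4.2795e-5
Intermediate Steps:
n(l) = 3 + l² - 239*l (n(l) = 3 + ((l² - 240*l) + l) = 3 + (l² - 239*l) = 3 + l² - 239*l)
1/(n(141) - 9552) = 1/((3 + 141² - 239*141) - 9552) = 1/((3 + 19881 - 33699) - 9552) = 1/(-13815 - 9552) = 1/(-23367) = -1/23367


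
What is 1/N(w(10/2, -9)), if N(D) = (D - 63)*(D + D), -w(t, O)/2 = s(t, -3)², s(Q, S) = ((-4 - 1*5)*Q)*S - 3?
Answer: 1/2433157056 ≈ 4.1099e-10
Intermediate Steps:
s(Q, S) = -3 - 9*Q*S (s(Q, S) = ((-4 - 5)*Q)*S - 3 = (-9*Q)*S - 3 = -9*Q*S - 3 = -3 - 9*Q*S)
w(t, O) = -2*(-3 + 27*t)² (w(t, O) = -2*(-3 - 9*t*(-3))² = -2*(-3 + 27*t)²)
N(D) = 2*D*(-63 + D) (N(D) = (-63 + D)*(2*D) = 2*D*(-63 + D))
1/N(w(10/2, -9)) = 1/(2*(-18*(-1 + 9*(10/2))²)*(-63 - 18*(-1 + 9*(10/2))²)) = 1/(2*(-18*(-1 + 9*(10*(½)))²)*(-63 - 18*(-1 + 9*(10*(½)))²)) = 1/(2*(-18*(-1 + 9*5)²)*(-63 - 18*(-1 + 9*5)²)) = 1/(2*(-18*(-1 + 45)²)*(-63 - 18*(-1 + 45)²)) = 1/(2*(-18*44²)*(-63 - 18*44²)) = 1/(2*(-18*1936)*(-63 - 18*1936)) = 1/(2*(-34848)*(-63 - 34848)) = 1/(2*(-34848)*(-34911)) = 1/2433157056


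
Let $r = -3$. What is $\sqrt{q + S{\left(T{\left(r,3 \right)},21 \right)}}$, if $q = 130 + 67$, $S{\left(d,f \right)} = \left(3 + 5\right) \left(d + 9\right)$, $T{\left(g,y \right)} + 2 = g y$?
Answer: $\sqrt{181} \approx 13.454$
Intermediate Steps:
$T{\left(g,y \right)} = -2 + g y$
$S{\left(d,f \right)} = 72 + 8 d$ ($S{\left(d,f \right)} = 8 \left(9 + d\right) = 72 + 8 d$)
$q = 197$
$\sqrt{q + S{\left(T{\left(r,3 \right)},21 \right)}} = \sqrt{197 + \left(72 + 8 \left(-2 - 9\right)\right)} = \sqrt{197 + \left(72 + 8 \left(-11\right)\right)} = \sqrt{197 + \left(72 - 88\right)} = \sqrt{197 - 16} = \sqrt{181}$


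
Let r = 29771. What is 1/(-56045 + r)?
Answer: -1/26274 ≈ -3.8060e-5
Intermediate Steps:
1/(-56045 + r) = 1/(-56045 + 29771) = 1/(-26274) = -1/26274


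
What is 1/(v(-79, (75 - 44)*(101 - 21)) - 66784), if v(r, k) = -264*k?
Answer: -1/721504 ≈ -1.3860e-6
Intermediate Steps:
1/(v(-79, (75 - 44)*(101 - 21)) - 66784) = 1/(-264*(75 - 44)*(101 - 21) - 66784) = 1/(-8184*80 - 66784) = 1/(-264*2480 - 66784) = 1/(-654720 - 66784) = 1/(-721504) = -1/721504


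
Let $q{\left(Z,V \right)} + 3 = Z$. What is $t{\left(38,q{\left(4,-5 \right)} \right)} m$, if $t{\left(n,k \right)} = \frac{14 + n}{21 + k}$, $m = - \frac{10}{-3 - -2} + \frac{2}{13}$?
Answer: $24$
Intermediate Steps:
$q{\left(Z,V \right)} = -3 + Z$
$m = \frac{132}{13}$ ($m = - \frac{10}{-3 + 2} + 2 \cdot \frac{1}{13} = - \frac{10}{-1} + \frac{2}{13} = \left(-10\right) \left(-1\right) + \frac{2}{13} = 10 + \frac{2}{13} = \frac{132}{13} \approx 10.154$)
$t{\left(n,k \right)} = \frac{14 + n}{21 + k}$
$t{\left(38,q{\left(4,-5 \right)} \right)} m = \frac{14 + 38}{21 + \left(-3 + 4\right)} \frac{132}{13} = \frac{1}{21 + 1} \cdot 52 \cdot \frac{132}{13} = \frac{1}{22} \cdot 52 \cdot \frac{132}{13} = \frac{26}{11} \cdot \frac{132}{13} = 24$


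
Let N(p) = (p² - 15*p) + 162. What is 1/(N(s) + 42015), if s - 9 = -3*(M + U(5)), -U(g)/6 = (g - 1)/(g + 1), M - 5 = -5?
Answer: 1/42303 ≈ 2.3639e-5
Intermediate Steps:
M = 0 (M = 5 - 5 = 0)
U(g) = -6*(-1 + g)/(1 + g) (U(g) = -6*(g - 1)/(g + 1) = -6*(-1 + g)/(1 + g))
s = 21 (s = 9 - 3*(0 + 6*(1 - 1*5)/(1 + 5)) = 9 - 3*(0 + 6*(1 - 5)/6) = 9 - 3*(0 + 6*(⅙)*(-4)) = 9 - 3*(0 - 4) = 9 - 3*(-4) = 9 + 12 = 21)
N(p) = 162 + p² - 15*p
1/(N(s) + 42015) = 1/((162 + 21² - 15*21) + 42015) = 1/((162 + 441 - 315) + 42015) = 1/(288 + 42015) = 1/42303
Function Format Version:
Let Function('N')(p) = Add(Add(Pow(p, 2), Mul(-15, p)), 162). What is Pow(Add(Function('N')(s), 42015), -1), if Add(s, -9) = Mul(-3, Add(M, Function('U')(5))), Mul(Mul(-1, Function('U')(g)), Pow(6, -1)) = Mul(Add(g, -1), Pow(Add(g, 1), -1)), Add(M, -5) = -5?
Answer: Rational(1, 42303) ≈ 2.3639e-5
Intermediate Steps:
M = 0 (M = Add(5, -5) = 0)
Function('U')(g) = Mul(-6, Pow(Add(1, g), -1), Add(-1, g)) (Function('U')(g) = Mul(-6, Mul(Add(g, -1), Pow(Add(g, 1), -1))) = Mul(-6, Mul(Add(-1, g), Pow(Add(1, g), -1))) = Mul(-6, Mul(Pow(Add(1, g), -1), Add(-1, g))) = Mul(-6, Pow(Add(1, g), -1), Add(-1, g)))
s = 21 (s = Add(9, Mul(-3, Add(0, Mul(6, Pow(Add(1, 5), -1), Add(1, Mul(-1, 5)))))) = Add(9, Mul(-3, Add(0, Mul(6, Pow(6, -1), Add(1, -5))))) = Add(9, Mul(-3, Add(0, Mul(6, Rational(1, 6), -4)))) = Add(9, Mul(-3, Add(0, -4))) = Add(9, Mul(-3, -4)) = Add(9, 12) = 21)
Function('N')(p) = Add(162, Pow(p, 2), Mul(-15, p))
Pow(Add(Function('N')(s), 42015), -1) = Pow(Add(Add(162, Pow(21, 2), Mul(-15, 21)), 42015), -1) = Pow(Add(Add(162, 441, -315), 42015), -1) = Pow(Add(288, 42015), -1) = Pow(42303, -1) = Rational(1, 42303)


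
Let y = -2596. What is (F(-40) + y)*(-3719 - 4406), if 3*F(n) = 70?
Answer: 62708750/3 ≈ 2.0903e+7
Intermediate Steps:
F(n) = 70/3 (F(n) = (1/3)*70 = 70/3)
(F(-40) + y)*(-3719 - 4406) = (70/3 - 2596)*(-3719 - 4406) = -7718/3*(-8125) = 62708750/3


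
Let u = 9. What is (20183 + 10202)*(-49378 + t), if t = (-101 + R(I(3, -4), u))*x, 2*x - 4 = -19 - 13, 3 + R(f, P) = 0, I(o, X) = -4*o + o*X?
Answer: -1456109970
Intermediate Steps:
I(o, X) = -4*o + X*o
R(f, P) = -3 (R(f, P) = -3 + 0 = -3)
x = -14 (x = 2 + (-19 - 13)/2 = 2 + (1/2)*(-32) = 2 - 16 = -14)
t = 1456 (t = (-101 - 3)*(-14) = -104*(-14) = 1456)
(20183 + 10202)*(-49378 + t) = (20183 + 10202)*(-49378 + 1456) = 30385*(-47922) = -1456109970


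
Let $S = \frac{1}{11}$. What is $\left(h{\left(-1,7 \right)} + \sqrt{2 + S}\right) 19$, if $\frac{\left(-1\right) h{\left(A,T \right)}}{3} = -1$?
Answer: $57 + \frac{19 \sqrt{253}}{11} \approx 84.474$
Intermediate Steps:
$h{\left(A,T \right)} = 3$ ($h{\left(A,T \right)} = \left(-3\right) \left(-1\right) = 3$)
$S = \frac{1}{11} \approx 0.090909$
$\left(h{\left(-1,7 \right)} + \sqrt{2 + S}\right) 19 = \left(3 + \sqrt{2 + \frac{1}{11}}\right) 19 = \left(3 + \sqrt{\frac{23}{11}}\right) 19 = \left(3 + \frac{\sqrt{253}}{11}\right) 19 = 57 + \frac{19 \sqrt{253}}{11}$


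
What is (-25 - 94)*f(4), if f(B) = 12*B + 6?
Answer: -6426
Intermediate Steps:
f(B) = 6 + 12*B
(-25 - 94)*f(4) = (-25 - 94)*(6 + 12*4) = -119*(6 + 48) = -119*54 = -6426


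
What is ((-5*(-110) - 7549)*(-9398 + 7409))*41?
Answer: 570761451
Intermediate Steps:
((-5*(-110) - 7549)*(-9398 + 7409))*41 = ((550 - 7549)*(-1989))*41 = -6999*(-1989)*41 = 13921011*41 = 570761451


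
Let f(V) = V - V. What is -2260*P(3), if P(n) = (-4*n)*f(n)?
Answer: 0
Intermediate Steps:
f(V) = 0
P(n) = 0 (P(n) = -4*n*0 = 0)
-2260*P(3) = -2260*0 = 0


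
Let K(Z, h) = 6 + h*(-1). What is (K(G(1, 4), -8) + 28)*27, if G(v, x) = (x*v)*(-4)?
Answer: 1134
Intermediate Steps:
G(v, x) = -4*v*x (G(v, x) = (v*x)*(-4) = -4*v*x)
K(Z, h) = 6 - h
(K(G(1, 4), -8) + 28)*27 = ((6 - 1*(-8)) + 28)*27 = ((6 + 8) + 28)*27 = (14 + 28)*27 = 42*27 = 1134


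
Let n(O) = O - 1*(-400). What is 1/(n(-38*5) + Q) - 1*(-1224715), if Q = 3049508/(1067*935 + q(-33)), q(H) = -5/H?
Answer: 4295268208321525/3507157332 ≈ 1.2247e+6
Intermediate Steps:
n(O) = 400 + O (n(O) = O + 400 = 400 + O)
Q = 50316882/16461145 (Q = 3049508/(1067*935 - 5/(-33)) = 3049508/(997645 - 5*(-1/33)) = 3049508/(997645 + 5/33) = 3049508/(32922290/33) = 3049508*(33/32922290) = 50316882/16461145 ≈ 3.0567)
1/(n(-38*5) + Q) - 1*(-1224715) = 1/((400 - 38*5) + 50316882/16461145) - 1*(-1224715) = 1/((400 - 190) + 50316882/16461145) + 1224715 = 1/(210 + 50316882/16461145) + 1224715 = 1/(3507157332/16461145) + 1224715 = 16461145/3507157332 + 1224715 = 4295268208321525/3507157332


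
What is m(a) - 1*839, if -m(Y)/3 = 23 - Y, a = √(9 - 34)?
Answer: -908 + 15*I ≈ -908.0 + 15.0*I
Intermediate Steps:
a = 5*I (a = √(-25) = 5*I ≈ 5.0*I)
m(Y) = -69 + 3*Y (m(Y) = -3*(23 - Y) = -69 + 3*Y)
m(a) - 1*839 = (-69 + 3*(5*I)) - 1*839 = (-69 + 15*I) - 839 = -908 + 15*I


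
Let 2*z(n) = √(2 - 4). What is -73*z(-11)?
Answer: -73*I*√2/2 ≈ -51.619*I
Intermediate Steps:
z(n) = I*√2/2 (z(n) = √(2 - 4)/2 = √(-2)/2 = (I*√2)/2 = I*√2/2)
-73*z(-11) = -73*I*√2/2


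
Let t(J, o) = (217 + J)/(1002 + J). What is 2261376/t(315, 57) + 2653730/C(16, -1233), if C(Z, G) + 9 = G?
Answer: 462194074763/82593 ≈ 5.5960e+6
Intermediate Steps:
C(Z, G) = -9 + G
t(J, o) = (217 + J)/(1002 + J)
2261376/t(315, 57) + 2653730/C(16, -1233) = 2261376/(((217 + 315)/(1002 + 315))) + 2653730/(-9 - 1233) = 2261376/((532/1317)) + 2653730/(-1242) = 2261376/(((1/1317)*532)) + 2653730*(-1/1242) = 2261376/(532/1317) - 1326865/621 = 2261376*(1317/532) - 1326865/621 = 744558048/133 - 1326865/621 = 462194074763/82593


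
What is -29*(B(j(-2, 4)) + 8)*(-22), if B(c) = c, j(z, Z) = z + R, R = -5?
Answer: 638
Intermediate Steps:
j(z, Z) = -5 + z (j(z, Z) = z - 5 = -5 + z)
-29*(B(j(-2, 4)) + 8)*(-22) = -29*((-5 - 2) + 8)*(-22) = -29*(-7 + 8)*(-22) = -29*1*(-22) = -29*(-22) = 638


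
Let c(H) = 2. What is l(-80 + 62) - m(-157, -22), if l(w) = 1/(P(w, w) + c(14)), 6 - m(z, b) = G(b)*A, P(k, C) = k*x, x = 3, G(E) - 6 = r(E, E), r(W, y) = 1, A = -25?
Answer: -9413/52 ≈ -181.02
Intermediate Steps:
G(E) = 7 (G(E) = 6 + 1 = 7)
P(k, C) = 3*k (P(k, C) = k*3 = 3*k)
m(z, b) = 181 (m(z, b) = 6 - 7*(-25) = 6 - 1*(-175) = 6 + 175 = 181)
l(w) = 1/(2 + 3*w) (l(w) = 1/(3*w + 2) = 1/(2 + 3*w))
l(-80 + 62) - m(-157, -22) = 1/(2 + 3*(-80 + 62)) - 1*181 = 1/(2 + 3*(-18)) - 181 = 1/(2 - 54) - 181 = 1/(-52) - 181 = -1/52 - 181 = -9413/52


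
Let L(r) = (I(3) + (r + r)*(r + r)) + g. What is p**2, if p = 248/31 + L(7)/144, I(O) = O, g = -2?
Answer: 1819801/20736 ≈ 87.760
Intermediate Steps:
L(r) = 1 + 4*r**2 (L(r) = (3 + (r + r)*(r + r)) - 2 = (3 + (2*r)*(2*r)) - 2 = (3 + 4*r**2) - 2 = 1 + 4*r**2)
p = 1349/144 (p = 248/31 + (1 + 4*7**2)/144 = 248*(1/31) + (1 + 4*49)*(1/144) = 8 + (1 + 196)*(1/144) = 8 + 197*(1/144) = 8 + 197/144 = 1349/144 ≈ 9.3681)
p**2 = (1349/144)**2 = 1819801/20736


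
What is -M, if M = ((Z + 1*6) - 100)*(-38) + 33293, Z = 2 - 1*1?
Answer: -36827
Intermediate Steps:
Z = 1 (Z = 2 - 1 = 1)
M = 36827 (M = ((1 + 1*6) - 100)*(-38) + 33293 = ((1 + 6) - 100)*(-38) + 33293 = (7 - 100)*(-38) + 33293 = -93*(-38) + 33293 = 3534 + 33293 = 36827)
-M = -1*36827 = -36827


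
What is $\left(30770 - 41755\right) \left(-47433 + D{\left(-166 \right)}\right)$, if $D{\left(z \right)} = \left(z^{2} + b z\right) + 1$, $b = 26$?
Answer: $265749120$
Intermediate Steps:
$D{\left(z \right)} = 1 + z^{2} + 26 z$ ($D{\left(z \right)} = \left(z^{2} + 26 z\right) + 1 = 1 + z^{2} + 26 z$)
$\left(30770 - 41755\right) \left(-47433 + D{\left(-166 \right)}\right) = \left(30770 - 41755\right) \left(-47433 + \left(1 + \left(-166\right)^{2} + 26 \left(-166\right)\right)\right) = - 10985 \left(-47433 + \left(1 + 27556 - 4316\right)\right) = - 10985 \left(-47433 + 23241\right) = \left(-10985\right) \left(-24192\right) = 265749120$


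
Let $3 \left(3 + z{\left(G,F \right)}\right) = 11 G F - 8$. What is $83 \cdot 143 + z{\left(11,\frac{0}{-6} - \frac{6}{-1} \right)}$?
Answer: $\frac{36316}{3} \approx 12105.0$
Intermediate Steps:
$z{\left(G,F \right)} = - \frac{17}{3} + \frac{11 F G}{3}$ ($z{\left(G,F \right)} = -3 + \frac{11 G F - 8}{3} = -3 + \frac{11 F G - 8}{3} = -3 + \frac{-8 + 11 F G}{3} = -3 + \left(- \frac{8}{3} + \frac{11 F G}{3}\right) = - \frac{17}{3} + \frac{11 F G}{3}$)
$83 \cdot 143 + z{\left(11,\frac{0}{-6} - \frac{6}{-1} \right)} = 83 \cdot 143 - \left(\frac{17}{3} - \frac{11}{3} \left(\frac{0}{-6} - \frac{6}{-1}\right) 11\right) = 11869 - \left(\frac{17}{3} - \frac{11}{3} \left(0 \left(- \frac{1}{6}\right) - -6\right) 11\right) = 11869 - \left(\frac{17}{3} - \frac{11}{3} \left(0 + 6\right) 11\right) = 11869 - \left(\frac{17}{3} - 242\right) = 11869 + \left(- \frac{17}{3} + 242\right) = 11869 + \frac{709}{3} = \frac{36316}{3}$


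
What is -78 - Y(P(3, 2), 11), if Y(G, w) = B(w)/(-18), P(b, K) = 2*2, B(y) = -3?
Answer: -469/6 ≈ -78.167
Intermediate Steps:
P(b, K) = 4
Y(G, w) = ⅙ (Y(G, w) = -3/(-18) = -3*(-1/18) = ⅙)
-78 - Y(P(3, 2), 11) = -78 - 1*⅙ = -78 - ⅙ = -469/6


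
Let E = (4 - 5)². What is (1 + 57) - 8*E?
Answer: 50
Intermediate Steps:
E = 1 (E = (-1)² = 1)
(1 + 57) - 8*E = (1 + 57) - 8*1 = 58 - 8 = 50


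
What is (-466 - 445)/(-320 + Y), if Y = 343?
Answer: -911/23 ≈ -39.609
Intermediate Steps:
(-466 - 445)/(-320 + Y) = (-466 - 445)/(-320 + 343) = -911/23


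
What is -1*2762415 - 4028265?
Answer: -6790680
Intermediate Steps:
-1*2762415 - 4028265 = -2762415 - 4028265 = -6790680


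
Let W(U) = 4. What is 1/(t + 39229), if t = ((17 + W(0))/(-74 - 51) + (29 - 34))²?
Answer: 15625/613370441 ≈ 2.5474e-5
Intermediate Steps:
t = 417316/15625 (t = ((17 + 4)/(-74 - 51) + (29 - 34))² = (21/(-125) - 5)² = (21*(-1/125) - 5)² = (-21/125 - 5)² = (-646/125)² = 417316/15625 ≈ 26.708)
1/(t + 39229) = 1/(417316/15625 + 39229) = 1/(613370441/15625) = 15625/613370441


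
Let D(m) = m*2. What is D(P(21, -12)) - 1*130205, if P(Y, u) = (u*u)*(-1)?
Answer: -130493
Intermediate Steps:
P(Y, u) = -u² (P(Y, u) = u²*(-1) = -u²)
D(m) = 2*m
D(P(21, -12)) - 1*130205 = 2*(-1*(-12)²) - 1*130205 = 2*(-1*144) - 130205 = 2*(-144) - 130205 = -288 - 130205 = -130493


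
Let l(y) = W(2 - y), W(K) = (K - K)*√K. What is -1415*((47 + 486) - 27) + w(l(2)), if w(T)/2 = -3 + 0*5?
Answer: -715996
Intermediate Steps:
W(K) = 0 (W(K) = 0*√K = 0)
l(y) = 0
w(T) = -6 (w(T) = 2*(-3 + 0*5) = 2*(-3 + 0) = 2*(-3) = -6)
-1415*((47 + 486) - 27) + w(l(2)) = -1415*((47 + 486) - 27) - 6 = -1415*(533 - 27) - 6 = -1415*506 - 6 = -715990 - 6 = -715996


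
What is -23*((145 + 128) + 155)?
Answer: -9844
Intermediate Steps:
-23*((145 + 128) + 155) = -23*(273 + 155) = -23*428 = -9844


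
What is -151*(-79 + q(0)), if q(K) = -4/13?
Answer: 155681/13 ≈ 11975.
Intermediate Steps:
q(K) = -4/13 (q(K) = -4*1/13 = -4/13)
-151*(-79 + q(0)) = -151*(-79 - 4/13) = -151*(-1031/13) = 155681/13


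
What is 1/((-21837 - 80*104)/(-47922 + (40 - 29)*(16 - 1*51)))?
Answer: 48307/30157 ≈ 1.6019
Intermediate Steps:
1/((-21837 - 80*104)/(-47922 + (40 - 29)*(16 - 1*51))) = 1/((-21837 - 8320)/(-47922 + 11*(16 - 51))) = 1/(-30157/(-47922 + 11*(-35))) = 1/(-30157/(-47922 - 385)) = 1/(-30157/(-48307)) = 1/(-30157*(-1/48307)) = 1/(30157/48307) = 48307/30157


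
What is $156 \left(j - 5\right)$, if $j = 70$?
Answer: $10140$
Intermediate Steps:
$156 \left(j - 5\right) = 156 \left(70 - 5\right) = 156 \cdot 65 = 10140$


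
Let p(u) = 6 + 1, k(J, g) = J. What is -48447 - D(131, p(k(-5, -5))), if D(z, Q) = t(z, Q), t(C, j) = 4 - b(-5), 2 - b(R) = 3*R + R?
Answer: -48429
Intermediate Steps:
b(R) = 2 - 4*R (b(R) = 2 - (3*R + R) = 2 - 4*R)
p(u) = 7
t(C, j) = -18 (t(C, j) = 4 - (2 - 4*(-5)) = 4 - (2 + 20) = 4 - 1*22 = 4 - 22 = -18)
D(z, Q) = -18
-48447 - D(131, p(k(-5, -5))) = -48447 - 1*(-18) = -48447 + 18 = -48429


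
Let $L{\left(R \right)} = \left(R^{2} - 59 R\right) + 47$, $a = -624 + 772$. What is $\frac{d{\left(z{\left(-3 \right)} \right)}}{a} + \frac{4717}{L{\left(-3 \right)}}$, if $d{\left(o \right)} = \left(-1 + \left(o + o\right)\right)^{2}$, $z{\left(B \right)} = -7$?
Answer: $\frac{750541}{34484} \approx 21.765$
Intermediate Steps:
$a = 148$
$d{\left(o \right)} = \left(-1 + 2 o\right)^{2}$
$L{\left(R \right)} = 47 + R^{2} - 59 R$
$\frac{d{\left(z{\left(-3 \right)} \right)}}{a} + \frac{4717}{L{\left(-3 \right)}} = \frac{\left(-1 + 2 \left(-7\right)\right)^{2}}{148} + \frac{4717}{47 + \left(-3\right)^{2} - -177} = \left(-1 - 14\right)^{2} \cdot \frac{1}{148} + \frac{4717}{47 + 9 + 177} = \left(-15\right)^{2} \cdot \frac{1}{148} + \frac{4717}{233} = 225 \cdot \frac{1}{148} + 4717 \cdot \frac{1}{233} = \frac{225}{148} + \frac{4717}{233} = \frac{750541}{34484}$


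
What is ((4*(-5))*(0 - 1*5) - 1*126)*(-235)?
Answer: 6110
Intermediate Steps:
((4*(-5))*(0 - 1*5) - 1*126)*(-235) = (-20*(0 - 5) - 126)*(-235) = (-20*(-5) - 126)*(-235) = (100 - 126)*(-235) = -26*(-235) = 6110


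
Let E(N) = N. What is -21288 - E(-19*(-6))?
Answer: -21402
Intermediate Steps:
-21288 - E(-19*(-6)) = -21288 - (-19)*(-6) = -21288 - 1*114 = -21288 - 114 = -21402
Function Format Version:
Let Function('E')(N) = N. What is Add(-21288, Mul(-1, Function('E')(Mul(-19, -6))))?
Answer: -21402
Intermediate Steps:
Add(-21288, Mul(-1, Function('E')(Mul(-19, -6)))) = Add(-21288, Mul(-1, Mul(-19, -6))) = Add(-21288, Mul(-1, 114)) = Add(-21288, -114) = -21402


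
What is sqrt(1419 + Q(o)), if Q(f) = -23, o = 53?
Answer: 2*sqrt(349) ≈ 37.363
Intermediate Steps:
sqrt(1419 + Q(o)) = sqrt(1419 - 23) = sqrt(1396) = 2*sqrt(349)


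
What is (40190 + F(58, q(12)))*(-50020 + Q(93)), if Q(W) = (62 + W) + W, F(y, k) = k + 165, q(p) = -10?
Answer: -2008051340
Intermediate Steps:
F(y, k) = 165 + k
Q(W) = 62 + 2*W
(40190 + F(58, q(12)))*(-50020 + Q(93)) = (40190 + (165 - 10))*(-50020 + (62 + 2*93)) = (40190 + 155)*(-50020 + (62 + 186)) = 40345*(-50020 + 248) = 40345*(-49772) = -2008051340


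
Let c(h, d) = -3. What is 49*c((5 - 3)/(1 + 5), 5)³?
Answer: -1323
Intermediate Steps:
49*c((5 - 3)/(1 + 5), 5)³ = 49*(-3)³ = 49*(-27) = -1323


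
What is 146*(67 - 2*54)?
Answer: -5986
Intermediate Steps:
146*(67 - 2*54) = 146*(67 - 108) = 146*(-41) = -5986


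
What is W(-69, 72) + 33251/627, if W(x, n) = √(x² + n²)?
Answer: 33251/627 + 3*√1105 ≈ 152.76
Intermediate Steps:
W(x, n) = √(n² + x²)
W(-69, 72) + 33251/627 = √(72² + (-69)²) + 33251/627 = √(5184 + 4761) + 33251*(1/627) = √9945 + 33251/627 = 3*√1105 + 33251/627 = 33251/627 + 3*√1105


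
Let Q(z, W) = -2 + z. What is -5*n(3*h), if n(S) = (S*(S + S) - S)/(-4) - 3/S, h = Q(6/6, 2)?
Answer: 85/4 ≈ 21.250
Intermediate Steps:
h = -1 (h = -2 + 6/6 = -2 + 6*(⅙) = -2 + 1 = -1)
n(S) = -3/S - S²/2 + S/4 (n(S) = (S*(2*S) - S)*(-¼) - 3/S = (2*S² - S)*(-¼) - 3/S = (-S + 2*S²)*(-¼) - 3/S = (-S²/2 + S/4) - 3/S = -3/S - S²/2 + S/4)
-5*n(3*h) = -5*(-3/(3*(-1)) - (3*(-1))²/2 + (3*(-1))/4) = -5*(-3/(-3) - ½*(-3)² + (¼)*(-3)) = -5*(-3*(-⅓) - ½*9 - ¾) = -5*(1 - 9/2 - ¾) = -5*(-17/4) = 85/4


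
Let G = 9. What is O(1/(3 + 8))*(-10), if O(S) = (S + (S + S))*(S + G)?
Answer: -3000/121 ≈ -24.793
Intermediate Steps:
O(S) = 3*S*(9 + S) (O(S) = (S + (S + S))*(S + 9) = (S + 2*S)*(9 + S) = (3*S)*(9 + S) = 3*S*(9 + S))
O(1/(3 + 8))*(-10) = (3*(9 + 1/(3 + 8))/(3 + 8))*(-10) = (3*(9 + 1/11)/11)*(-10) = (3*(1/11)*(9 + 1/11))*(-10) = (3*(1/11)*(100/11))*(-10) = (300/121)*(-10) = -3000/121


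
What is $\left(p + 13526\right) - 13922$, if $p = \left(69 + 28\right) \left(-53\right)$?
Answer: $-5537$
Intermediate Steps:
$p = -5141$ ($p = 97 \left(-53\right) = -5141$)
$\left(p + 13526\right) - 13922 = \left(-5141 + 13526\right) - 13922 = 8385 - 13922 = -5537$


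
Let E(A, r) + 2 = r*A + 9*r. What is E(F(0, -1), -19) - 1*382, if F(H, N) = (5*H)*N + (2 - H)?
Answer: -593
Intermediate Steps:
F(H, N) = 2 - H + 5*H*N (F(H, N) = 5*H*N + (2 - H) = 2 - H + 5*H*N)
E(A, r) = -2 + 9*r + A*r (E(A, r) = -2 + (r*A + 9*r) = -2 + (A*r + 9*r) = -2 + (9*r + A*r) = -2 + 9*r + A*r)
E(F(0, -1), -19) - 1*382 = (-2 + 9*(-19) + (2 - 1*0 + 5*0*(-1))*(-19)) - 1*382 = (-2 - 171 + (2 + 0 + 0)*(-19)) - 382 = (-2 - 171 + 2*(-19)) - 382 = (-2 - 171 - 38) - 382 = -211 - 382 = -593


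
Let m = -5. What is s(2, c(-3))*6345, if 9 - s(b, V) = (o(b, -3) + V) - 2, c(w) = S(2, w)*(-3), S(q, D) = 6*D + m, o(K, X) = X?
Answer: -348975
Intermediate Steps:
S(q, D) = -5 + 6*D (S(q, D) = 6*D - 5 = -5 + 6*D)
c(w) = 15 - 18*w (c(w) = (-5 + 6*w)*(-3) = 15 - 18*w)
s(b, V) = 14 - V (s(b, V) = 9 - ((-3 + V) - 2) = 9 - (-5 + V) = 9 + (5 - V) = 14 - V)
s(2, c(-3))*6345 = (14 - (15 - 18*(-3)))*6345 = (14 - (15 + 54))*6345 = (14 - 1*69)*6345 = (14 - 69)*6345 = -55*6345 = -348975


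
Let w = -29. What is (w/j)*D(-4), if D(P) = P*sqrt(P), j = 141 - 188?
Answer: -232*I/47 ≈ -4.9362*I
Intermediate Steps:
j = -47
D(P) = P**(3/2)
(w/j)*D(-4) = (-29/(-47))*(-4)**(3/2) = (-29*(-1/47))*(-8*I) = 29*(-8*I)/47 = -232*I/47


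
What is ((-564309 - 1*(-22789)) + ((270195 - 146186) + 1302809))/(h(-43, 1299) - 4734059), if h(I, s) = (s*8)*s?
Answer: 885298/8765149 ≈ 0.10100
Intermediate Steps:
h(I, s) = 8*s² (h(I, s) = (8*s)*s = 8*s²)
((-564309 - 1*(-22789)) + ((270195 - 146186) + 1302809))/(h(-43, 1299) - 4734059) = ((-564309 - 1*(-22789)) + ((270195 - 146186) + 1302809))/(8*1299² - 4734059) = ((-564309 + 22789) + (124009 + 1302809))/(8*1687401 - 4734059) = (-541520 + 1426818)/(13499208 - 4734059) = 885298/8765149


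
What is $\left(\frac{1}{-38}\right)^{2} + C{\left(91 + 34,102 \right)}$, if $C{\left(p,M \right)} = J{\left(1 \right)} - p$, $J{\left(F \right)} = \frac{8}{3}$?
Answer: $- \frac{529945}{4332} \approx -122.33$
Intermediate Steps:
$J{\left(F \right)} = \frac{8}{3}$ ($J{\left(F \right)} = 8 \cdot \frac{1}{3} = \frac{8}{3}$)
$C{\left(p,M \right)} = \frac{8}{3} - p$
$\left(\frac{1}{-38}\right)^{2} + C{\left(91 + 34,102 \right)} = \left(\frac{1}{-38}\right)^{2} + \left(\frac{8}{3} - \left(91 + 34\right)\right) = \left(- \frac{1}{38}\right)^{2} + \left(\frac{8}{3} - 125\right) = \frac{1}{1444} + \left(\frac{8}{3} - 125\right) = \frac{1}{1444} - \frac{367}{3} = - \frac{529945}{4332}$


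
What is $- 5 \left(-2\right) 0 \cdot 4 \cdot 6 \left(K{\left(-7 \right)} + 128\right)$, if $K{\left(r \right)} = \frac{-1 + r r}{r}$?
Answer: $0$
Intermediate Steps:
$K{\left(r \right)} = \frac{-1 + r^{2}}{r}$
$- 5 \left(-2\right) 0 \cdot 4 \cdot 6 \left(K{\left(-7 \right)} + 128\right) = - 5 \left(-2\right) 0 \cdot 4 \cdot 6 \left(\left(-7 - \frac{1}{-7}\right) + 128\right) = - 5 \cdot 0 \cdot 4 \cdot 6 \left(\left(-7 - - \frac{1}{7}\right) + 128\right) = \left(-5\right) 0 \cdot 6 \left(\left(-7 + \frac{1}{7}\right) + 128\right) = 0 \cdot 6 \left(- \frac{48}{7} + 128\right) = 0 \cdot \frac{848}{7} = 0$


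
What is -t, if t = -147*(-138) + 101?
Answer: -20387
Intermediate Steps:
t = 20387 (t = 20286 + 101 = 20387)
-t = -1*20387 = -20387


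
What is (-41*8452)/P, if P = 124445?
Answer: -346532/124445 ≈ -2.7846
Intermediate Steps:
(-41*8452)/P = -41*8452/124445 = -346532*1/124445 = -346532/124445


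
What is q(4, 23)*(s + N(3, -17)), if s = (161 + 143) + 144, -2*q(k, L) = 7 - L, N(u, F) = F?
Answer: 3448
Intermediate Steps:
q(k, L) = -7/2 + L/2 (q(k, L) = -(7 - L)/2 = -7/2 + L/2)
s = 448 (s = 304 + 144 = 448)
q(4, 23)*(s + N(3, -17)) = (-7/2 + (½)*23)*(448 - 17) = (-7/2 + 23/2)*431 = 8*431 = 3448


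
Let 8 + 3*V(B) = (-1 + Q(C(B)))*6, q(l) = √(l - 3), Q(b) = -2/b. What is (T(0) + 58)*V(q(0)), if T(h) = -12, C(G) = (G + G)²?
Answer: -598/3 ≈ -199.33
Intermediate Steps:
C(G) = 4*G² (C(G) = (2*G)² = 4*G²)
q(l) = √(-3 + l)
V(B) = -14/3 - 1/B² (V(B) = -8/3 + ((-1 - 2*1/(4*B²))*6)/3 = -8/3 + ((-1 - 1/(2*B²))*6)/3 = -8/3 + (-6 - 3/B²)/3 = -8/3 + (-2 - 1/B²) = -14/3 - 1/B²)
(T(0) + 58)*V(q(0)) = (-12 + 58)*(-14/3 - 1/(√(-3 + 0))²) = 46*(-14/3 - 1/(√(-3))²) = 46*(-14/3 - 1/(I*√3)²) = 46*(-14/3 - 1*(-⅓)) = 46*(-14/3 + ⅓) = 46*(-13/3) = -598/3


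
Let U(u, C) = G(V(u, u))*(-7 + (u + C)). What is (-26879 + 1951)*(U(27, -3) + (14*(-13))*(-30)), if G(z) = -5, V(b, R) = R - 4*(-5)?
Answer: -133988000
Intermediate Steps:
V(b, R) = 20 + R (V(b, R) = R + 20 = 20 + R)
U(u, C) = 35 - 5*C - 5*u (U(u, C) = -5*(-7 + (u + C)) = -5*(-7 + (C + u)) = -5*(-7 + C + u) = 35 - 5*C - 5*u)
(-26879 + 1951)*(U(27, -3) + (14*(-13))*(-30)) = (-26879 + 1951)*((35 - 5*(-3) - 5*27) + (14*(-13))*(-30)) = -24928*((35 + 15 - 135) - 182*(-30)) = -24928*(-85 + 5460) = -24928*5375 = -133988000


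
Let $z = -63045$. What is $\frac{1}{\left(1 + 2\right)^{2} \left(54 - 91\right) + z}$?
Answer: $- \frac{1}{63378} \approx -1.5778 \cdot 10^{-5}$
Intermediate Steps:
$\frac{1}{\left(1 + 2\right)^{2} \left(54 - 91\right) + z} = \frac{1}{\left(1 + 2\right)^{2} \left(54 - 91\right) - 63045} = \frac{1}{3^{2} \left(-37\right) - 63045} = \frac{1}{9 \left(-37\right) - 63045} = \frac{1}{-333 - 63045} = \frac{1}{-63378} = - \frac{1}{63378}$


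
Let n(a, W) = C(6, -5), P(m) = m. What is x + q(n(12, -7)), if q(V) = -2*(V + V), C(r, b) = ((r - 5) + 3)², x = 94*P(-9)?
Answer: -910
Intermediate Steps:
x = -846 (x = 94*(-9) = -846)
C(r, b) = (-2 + r)² (C(r, b) = ((-5 + r) + 3)² = (-2 + r)²)
n(a, W) = 16 (n(a, W) = (-2 + 6)² = 4² = 16)
q(V) = -4*V
x + q(n(12, -7)) = -846 - 4*16 = -846 - 64 = -910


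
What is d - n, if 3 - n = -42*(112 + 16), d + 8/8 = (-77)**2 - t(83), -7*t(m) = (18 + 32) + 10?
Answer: 3903/7 ≈ 557.57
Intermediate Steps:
t(m) = -60/7 (t(m) = -((18 + 32) + 10)/7 = -(50 + 10)/7 = -1/7*60 = -60/7)
d = 41556/7 (d = -1 + ((-77)**2 - 1*(-60/7)) = -1 + (5929 + 60/7) = -1 + 41563/7 = 41556/7 ≈ 5936.6)
n = 5379 (n = 3 - (-42)*(112 + 16) = 3 - (-42)*128 = 3 - 1*(-5376) = 3 + 5376 = 5379)
d - n = 41556/7 - 1*5379 = 41556/7 - 5379 = 3903/7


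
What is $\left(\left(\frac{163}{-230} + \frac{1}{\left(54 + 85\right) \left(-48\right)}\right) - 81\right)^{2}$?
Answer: $\frac{3930482841634969}{588718598400} \approx 6676.3$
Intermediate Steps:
$\left(\left(\frac{163}{-230} + \frac{1}{\left(54 + 85\right) \left(-48\right)}\right) - 81\right)^{2} = \left(\left(163 \left(- \frac{1}{230}\right) + \frac{1}{139} \left(- \frac{1}{48}\right)\right) - 81\right)^{2} = \left(\left(- \frac{163}{230} + \frac{1}{139} \left(- \frac{1}{48}\right)\right) - 81\right)^{2} = \left(\left(- \frac{163}{230} - \frac{1}{6672}\right) - 81\right)^{2} = \left(- \frac{543883}{767280} - 81\right)^{2} = \left(- \frac{62693563}{767280}\right)^{2} = \frac{3930482841634969}{588718598400}$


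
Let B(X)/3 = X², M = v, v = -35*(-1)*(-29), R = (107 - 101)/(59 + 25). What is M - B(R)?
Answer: -198943/196 ≈ -1015.0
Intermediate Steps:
R = 1/14 (R = 6/84 = 6*(1/84) = 1/14 ≈ 0.071429)
v = -1015 (v = 35*(-29) = -1015)
M = -1015
B(X) = 3*X²
M - B(R) = -1015 - 3*(1/14)² = -1015 - 3/196 = -198943/196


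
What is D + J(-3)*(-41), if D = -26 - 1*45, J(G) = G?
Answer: 52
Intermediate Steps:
D = -71 (D = -26 - 45 = -71)
D + J(-3)*(-41) = -71 - 3*(-41) = -71 + 123 = 52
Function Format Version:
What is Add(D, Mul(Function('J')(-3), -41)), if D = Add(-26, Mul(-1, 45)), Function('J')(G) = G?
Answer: 52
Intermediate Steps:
D = -71 (D = Add(-26, -45) = -71)
Add(D, Mul(Function('J')(-3), -41)) = Add(-71, Mul(-3, -41)) = Add(-71, 123) = 52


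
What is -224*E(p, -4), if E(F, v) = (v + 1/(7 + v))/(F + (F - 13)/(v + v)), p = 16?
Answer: 19712/375 ≈ 52.565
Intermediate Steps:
E(F, v) = (v + 1/(7 + v))/(F + (-13 + F)/(2*v)) (E(F, v) = (v + 1/(7 + v))/(F + (-13 + F)/((2*v))) = (v + 1/(7 + v))/(F + (-13 + F)*(1/(2*v))) = (v + 1/(7 + v))/(F + (-13 + F)/(2*v)))
-224*E(p, -4) = -448*(-4)*(1 + (-4)² + 7*(-4))/(-91 - 13*(-4) + 7*16 + 2*16*(-4)² + 15*16*(-4)) = -448*(-4)*(1 + 16 - 28)/(-91 + 52 + 112 + 2*16*16 - 960) = -448*(-4)*(-11)/(-91 + 52 + 112 + 512 - 960) = -448*(-4)*(-11)/(-375) = -448*(-4)*(-1)*(-11)/375 = -224*(-88/375) = 19712/375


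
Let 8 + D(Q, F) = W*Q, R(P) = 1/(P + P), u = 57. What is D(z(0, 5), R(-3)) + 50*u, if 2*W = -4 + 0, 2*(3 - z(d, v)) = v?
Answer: 2841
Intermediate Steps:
z(d, v) = 3 - v/2
W = -2 (W = (-4 + 0)/2 = (½)*(-4) = -2)
R(P) = 1/(2*P)
D(Q, F) = -8 - 2*Q
D(z(0, 5), R(-3)) + 50*u = (-8 - 2*(3 - ½*5)) + 50*57 = (-8 - 2*(3 - 5/2)) + 2850 = (-8 - 2*½) + 2850 = (-8 - 1) + 2850 = -9 + 2850 = 2841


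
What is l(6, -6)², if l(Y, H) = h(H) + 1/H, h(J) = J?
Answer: 1369/36 ≈ 38.028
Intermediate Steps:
l(Y, H) = H + 1/H
l(6, -6)² = (-6 + 1/(-6))² = (-6 - ⅙)² = (-37/6)² = 1369/36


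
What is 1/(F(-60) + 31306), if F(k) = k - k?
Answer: 1/31306 ≈ 3.1943e-5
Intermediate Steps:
F(k) = 0
1/(F(-60) + 31306) = 1/(0 + 31306) = 1/31306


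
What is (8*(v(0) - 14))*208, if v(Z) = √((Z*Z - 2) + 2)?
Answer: -23296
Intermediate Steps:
v(Z) = √(Z²) (v(Z) = √((Z² - 2) + 2) = √((-2 + Z²) + 2) = √(Z²))
(8*(v(0) - 14))*208 = (8*(√(0²) - 14))*208 = (8*(√0 - 14))*208 = (8*(0 - 14))*208 = (8*(-14))*208 = -112*208 = -23296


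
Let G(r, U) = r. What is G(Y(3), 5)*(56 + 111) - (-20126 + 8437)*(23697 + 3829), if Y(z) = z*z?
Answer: 321752917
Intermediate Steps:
Y(z) = z²
G(Y(3), 5)*(56 + 111) - (-20126 + 8437)*(23697 + 3829) = 3²*(56 + 111) - (-20126 + 8437)*(23697 + 3829) = 9*167 - (-11689)*27526 = 1503 - 1*(-321751414) = 1503 + 321751414 = 321752917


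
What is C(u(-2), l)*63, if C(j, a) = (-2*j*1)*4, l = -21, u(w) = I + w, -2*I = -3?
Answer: 252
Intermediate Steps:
I = 3/2 (I = -½*(-3) = 3/2 ≈ 1.5000)
u(w) = 3/2 + w
C(j, a) = -8*j (C(j, a) = -2*j*4 = -8*j)
C(u(-2), l)*63 = -8*(3/2 - 2)*63 = -8*(-½)*63 = 4*63 = 252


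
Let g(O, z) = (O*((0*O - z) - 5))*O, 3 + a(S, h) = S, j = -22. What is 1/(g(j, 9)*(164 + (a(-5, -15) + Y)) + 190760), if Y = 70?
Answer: -1/1340616 ≈ -7.4593e-7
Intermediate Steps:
a(S, h) = -3 + S
g(O, z) = O²*(-5 - z) (g(O, z) = (O*((0 - z) - 5))*O = (O*(-z - 5))*O = (O*(-5 - z))*O = O²*(-5 - z))
1/(g(j, 9)*(164 + (a(-5, -15) + Y)) + 190760) = 1/(((-22)²*(-5 - 1*9))*(164 + ((-3 - 5) + 70)) + 190760) = 1/((484*(-5 - 9))*(164 + (-8 + 70)) + 190760) = 1/((484*(-14))*(164 + 62) + 190760) = 1/(-6776*226 + 190760) = 1/(-1531376 + 190760) = 1/(-1340616) = -1/1340616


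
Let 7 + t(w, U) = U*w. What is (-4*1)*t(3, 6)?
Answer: -44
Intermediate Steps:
t(w, U) = -7 + U*w
(-4*1)*t(3, 6) = (-4*1)*(-7 + 6*3) = -4*(-7 + 18) = -4*11 = -44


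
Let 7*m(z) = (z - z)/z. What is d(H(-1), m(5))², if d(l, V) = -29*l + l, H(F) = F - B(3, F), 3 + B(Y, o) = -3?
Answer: 19600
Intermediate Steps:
B(Y, o) = -6 (B(Y, o) = -3 - 3 = -6)
m(z) = 0 (m(z) = ((z - z)/z)/7 = (0/z)/7 = (⅐)*0 = 0)
H(F) = 6 + F (H(F) = F - 1*(-6) = F + 6 = 6 + F)
d(l, V) = -28*l
d(H(-1), m(5))² = (-28*(6 - 1))² = (-28*5)² = (-140)² = 19600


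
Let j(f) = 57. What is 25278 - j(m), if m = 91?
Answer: 25221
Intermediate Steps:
25278 - j(m) = 25278 - 1*57 = 25278 - 57 = 25221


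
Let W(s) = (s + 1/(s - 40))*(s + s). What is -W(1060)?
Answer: -114607306/51 ≈ -2.2472e+6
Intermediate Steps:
W(s) = 2*s*(s + 1/(-40 + s)) (W(s) = (s + 1/(-40 + s))*(2*s) = 2*s*(s + 1/(-40 + s)))
-W(1060) = -2*1060*(1 + 1060² - 40*1060)/(-40 + 1060) = -2*1060*(1 + 1123600 - 42400)/1020 = -2*1060*1081201/1020 = -1*114607306/51 = -114607306/51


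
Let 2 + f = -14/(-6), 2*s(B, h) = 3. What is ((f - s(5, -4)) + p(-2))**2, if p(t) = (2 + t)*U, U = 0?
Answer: 49/36 ≈ 1.3611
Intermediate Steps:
s(B, h) = 3/2 (s(B, h) = (1/2)*3 = 3/2)
f = 1/3 (f = -2 - 14/(-6) = -2 - 14*(-1/6) = -2 + 7/3 = 1/3 ≈ 0.33333)
p(t) = 0 (p(t) = (2 + t)*0 = 0)
((f - s(5, -4)) + p(-2))**2 = ((1/3 - 1*3/2) + 0)**2 = ((1/3 - 3/2) + 0)**2 = (-7/6 + 0)**2 = (-7/6)**2 = 49/36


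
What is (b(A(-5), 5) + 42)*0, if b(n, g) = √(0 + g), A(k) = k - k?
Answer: 0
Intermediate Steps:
A(k) = 0
b(n, g) = √g
(b(A(-5), 5) + 42)*0 = (√5 + 42)*0 = (42 + √5)*0 = 0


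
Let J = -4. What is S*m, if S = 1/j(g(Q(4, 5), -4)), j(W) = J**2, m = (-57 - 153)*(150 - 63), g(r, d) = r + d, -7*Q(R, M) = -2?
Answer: -9135/8 ≈ -1141.9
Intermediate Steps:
Q(R, M) = 2/7 (Q(R, M) = -1/7*(-2) = 2/7)
g(r, d) = d + r
m = -18270 (m = -210*87 = -18270)
j(W) = 16 (j(W) = (-4)**2 = 16)
S = 1/16 ≈ 0.062500
S*m = (1/16)*(-18270) = -9135/8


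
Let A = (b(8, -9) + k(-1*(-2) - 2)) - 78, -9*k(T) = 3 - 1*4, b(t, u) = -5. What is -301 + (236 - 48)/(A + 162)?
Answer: -53155/178 ≈ -298.62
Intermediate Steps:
k(T) = ⅑ (k(T) = -(3 - 1*4)/9 = -(3 - 4)/9 = -⅑*(-1) = ⅑)
A = -746/9 (A = (-5 + ⅑) - 78 = -44/9 - 78 = -746/9 ≈ -82.889)
-301 + (236 - 48)/(A + 162) = -301 + (236 - 48)/(-746/9 + 162) = -301 + 188/(712/9) = -301 + 188*(9/712) = -301 + 423/178 = -53155/178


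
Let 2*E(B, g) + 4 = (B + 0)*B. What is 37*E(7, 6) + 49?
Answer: 1763/2 ≈ 881.50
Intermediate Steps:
E(B, g) = -2 + B²/2 (E(B, g) = -2 + ((B + 0)*B)/2 = -2 + (B*B)/2 = -2 + B²/2)
37*E(7, 6) + 49 = 37*(-2 + (½)*7²) + 49 = 37*(-2 + (½)*49) + 49 = 37*(-2 + 49/2) + 49 = 37*(45/2) + 49 = 1665/2 + 49 = 1763/2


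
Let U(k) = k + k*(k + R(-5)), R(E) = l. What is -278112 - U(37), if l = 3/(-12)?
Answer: -1118035/4 ≈ -2.7951e+5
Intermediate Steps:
l = -¼ (l = 3*(-1/12) = -¼ ≈ -0.25000)
R(E) = -¼
U(k) = k + k*(-¼ + k) (U(k) = k + k*(k - ¼) = k + k*(-¼ + k))
-278112 - U(37) = -278112 - 37*(3 + 4*37)/4 = -278112 - 37*(3 + 148)/4 = -278112 - 37*151/4 = -278112 - 1*5587/4 = -278112 - 5587/4 = -1118035/4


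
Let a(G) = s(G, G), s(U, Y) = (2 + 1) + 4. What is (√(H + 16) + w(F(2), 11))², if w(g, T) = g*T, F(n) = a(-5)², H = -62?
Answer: (539 + I*√46)² ≈ 2.9048e+5 + 7311.0*I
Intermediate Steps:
s(U, Y) = 7 (s(U, Y) = 3 + 4 = 7)
a(G) = 7
F(n) = 49 (F(n) = 7² = 49)
w(g, T) = T*g
(√(H + 16) + w(F(2), 11))² = (√(-62 + 16) + 11*49)² = (√(-46) + 539)² = (I*√46 + 539)² = (539 + I*√46)²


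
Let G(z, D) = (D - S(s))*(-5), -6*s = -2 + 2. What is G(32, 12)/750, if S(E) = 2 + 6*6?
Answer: 13/75 ≈ 0.17333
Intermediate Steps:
s = 0 (s = -(-2 + 2)/6 = -1/6*0 = 0)
S(E) = 38 (S(E) = 2 + 36 = 38)
G(z, D) = 190 - 5*D (G(z, D) = (D - 1*38)*(-5) = (D - 38)*(-5) = (-38 + D)*(-5) = 190 - 5*D)
G(32, 12)/750 = (190 - 5*12)/750 = (190 - 60)*(1/750) = 130*(1/750) = 13/75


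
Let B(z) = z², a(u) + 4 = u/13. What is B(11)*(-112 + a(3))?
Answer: -182105/13 ≈ -14008.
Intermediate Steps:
a(u) = -4 + u/13
B(11)*(-112 + a(3)) = 11²*(-112 + (-4 + (1/13)*3)) = 121*(-112 + (-4 + 3/13)) = 121*(-112 - 49/13) = 121*(-1505/13) = -182105/13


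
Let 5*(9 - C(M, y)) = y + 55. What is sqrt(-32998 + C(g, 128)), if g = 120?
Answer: 2*I*sqrt(206410)/5 ≈ 181.73*I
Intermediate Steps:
C(M, y) = -2 - y/5 (C(M, y) = 9 - (y + 55)/5 = 9 - (55 + y)/5 = 9 + (-11 - y/5) = -2 - y/5)
sqrt(-32998 + C(g, 128)) = sqrt(-32998 + (-2 - 1/5*128)) = sqrt(-32998 + (-2 - 128/5)) = sqrt(-32998 - 138/5) = sqrt(-165128/5) = 2*I*sqrt(206410)/5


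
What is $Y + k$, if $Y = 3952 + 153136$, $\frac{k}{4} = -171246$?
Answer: $-527896$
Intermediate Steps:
$k = -684984$ ($k = 4 \left(-171246\right) = -684984$)
$Y = 157088$
$Y + k = 157088 - 684984 = -527896$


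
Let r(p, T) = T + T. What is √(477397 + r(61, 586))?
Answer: √478569 ≈ 691.79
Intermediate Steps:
r(p, T) = 2*T
√(477397 + r(61, 586)) = √(477397 + 2*586) = √(477397 + 1172) = √478569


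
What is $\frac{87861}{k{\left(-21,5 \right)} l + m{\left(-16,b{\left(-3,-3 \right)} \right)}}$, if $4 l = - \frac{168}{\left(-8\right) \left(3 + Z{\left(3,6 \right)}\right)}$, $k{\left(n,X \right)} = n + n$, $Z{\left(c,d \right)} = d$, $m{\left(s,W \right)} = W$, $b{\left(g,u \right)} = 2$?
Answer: $- \frac{58574}{15} \approx -3904.9$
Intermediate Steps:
$k{\left(n,X \right)} = 2 n$
$l = \frac{7}{12}$ ($l = \frac{\left(-168\right) \frac{1}{\left(-8\right) \left(3 + 6\right)}}{4} = \frac{\left(-168\right) \frac{1}{\left(-8\right) 9}}{4} = \frac{\left(-168\right) \frac{1}{-72}}{4} = \frac{\left(-168\right) \left(- \frac{1}{72}\right)}{4} = \frac{1}{4} \cdot \frac{7}{3} = \frac{7}{12} \approx 0.58333$)
$\frac{87861}{k{\left(-21,5 \right)} l + m{\left(-16,b{\left(-3,-3 \right)} \right)}} = \frac{87861}{2 \left(-21\right) \frac{7}{12} + 2} = \frac{87861}{\left(-42\right) \frac{7}{12} + 2} = \frac{87861}{- \frac{49}{2} + 2} = \frac{87861}{- \frac{45}{2}} = 87861 \left(- \frac{2}{45}\right) = - \frac{58574}{15}$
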